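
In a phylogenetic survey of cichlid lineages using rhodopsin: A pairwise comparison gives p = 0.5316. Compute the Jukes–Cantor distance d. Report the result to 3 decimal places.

d = −(3/4) ln(1 − 4p/3) = −0.75 ln(1 − 0.7088) = −0.75 ln(0.2912)
  = −0.75 × (-1.233745) = 0.925309 substitutions/site.

0.925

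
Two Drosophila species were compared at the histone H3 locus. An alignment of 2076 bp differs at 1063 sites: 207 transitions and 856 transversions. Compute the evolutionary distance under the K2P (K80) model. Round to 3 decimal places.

0.908

P = 207/2076 ≈ 0.099711 and Q = 856/2076 ≈ 0.412331.
Under the Kimura two-parameter model, d = −½ ln(1 − 2P − Q) − ¼ ln(1 − 2Q).
1 − 2P − Q = 0.388247, giving −½ ln(0.388247) = 0.473057.
1 − 2Q = 0.175338, giving −¼ ln(0.175338) = 0.435260.
d = 0.473057 + 0.435260 = 0.908317.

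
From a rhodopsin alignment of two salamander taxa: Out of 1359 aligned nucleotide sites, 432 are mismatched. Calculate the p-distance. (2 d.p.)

0.32

p = 432/1359 = 0.317880… ≈ 0.32 (to 2 d.p.).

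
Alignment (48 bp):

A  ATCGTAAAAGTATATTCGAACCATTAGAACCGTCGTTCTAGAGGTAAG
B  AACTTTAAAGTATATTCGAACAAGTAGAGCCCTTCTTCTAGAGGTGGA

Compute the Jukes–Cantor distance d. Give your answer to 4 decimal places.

The sequences differ at 12 of 48 sites, so p = 12/48 = 0.25.
d = −(3/4) ln(1 − 4p/3) = −0.75 ln(1 − 0.333333) = −0.75 ln(0.666667)
  = −0.75 × (-0.405465) = 0.304099 substitutions/site.

0.3041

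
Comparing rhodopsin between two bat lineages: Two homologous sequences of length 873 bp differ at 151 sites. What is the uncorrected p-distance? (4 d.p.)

p = 151/873 = 0.172966… ≈ 0.1730 (to 4 d.p.).

0.1730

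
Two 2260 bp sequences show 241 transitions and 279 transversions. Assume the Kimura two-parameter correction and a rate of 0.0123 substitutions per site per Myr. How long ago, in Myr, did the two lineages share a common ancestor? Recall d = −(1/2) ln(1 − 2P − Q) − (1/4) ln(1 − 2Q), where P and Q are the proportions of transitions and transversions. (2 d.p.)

P = 241/2260 ≈ 0.106637 and Q = 279/2260 ≈ 0.123451.
Under the Kimura two-parameter model, d = −½ ln(1 − 2P − Q) − ¼ ln(1 − 2Q).
1 − 2P − Q = 0.663275, giving −½ ln(0.663275) = 0.205283.
1 − 2Q = 0.753098, giving −¼ ln(0.753098) = 0.070890.
d = 0.205283 + 0.070890 = 0.276173.
Under a molecular clock d = 2μt, so t = d/(2μ) = 0.276173 / (2 × 0.0123) = 11.23 Myr.

11.23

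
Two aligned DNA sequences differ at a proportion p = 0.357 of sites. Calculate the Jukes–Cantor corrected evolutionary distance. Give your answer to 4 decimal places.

d = −(3/4) ln(1 − 4p/3) = −0.75 ln(1 − 0.476) = −0.75 ln(0.524)
  = −0.75 × (-0.646264) = 0.484698 substitutions/site.

0.4847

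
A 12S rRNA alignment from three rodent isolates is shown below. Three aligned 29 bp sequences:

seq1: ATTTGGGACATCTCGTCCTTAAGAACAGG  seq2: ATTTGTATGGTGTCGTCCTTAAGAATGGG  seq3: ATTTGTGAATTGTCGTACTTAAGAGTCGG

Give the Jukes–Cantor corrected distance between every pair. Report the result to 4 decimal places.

seq1–seq2: 8/29 sites differ → p ≈ 0.275862, d = −0.75 ln(1 − 0.367816) = 0.343931 ≈ 0.3439.
seq1–seq3: 8/29 sites differ → p ≈ 0.275862, d = −0.75 ln(1 − 0.367816) = 0.343931 ≈ 0.3439.
seq2–seq3: 7/29 sites differ → p ≈ 0.241379, d = −0.75 ln(1 − 0.321839) = 0.291278 ≈ 0.2913.

d(seq1,seq2) = 0.3439, d(seq1,seq3) = 0.3439, d(seq2,seq3) = 0.2913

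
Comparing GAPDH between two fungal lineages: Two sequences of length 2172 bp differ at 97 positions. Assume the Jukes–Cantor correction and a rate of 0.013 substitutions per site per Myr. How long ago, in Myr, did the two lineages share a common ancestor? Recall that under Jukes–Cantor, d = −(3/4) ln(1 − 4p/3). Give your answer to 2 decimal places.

1.77

p = 97/2172 ≈ 0.044659.
d = −(3/4) ln(1 − 4p/3) = −0.75 ln(1 − 0.059545) = −0.75 ln(0.940455)
  = −0.75 × (-0.061391) = 0.046043 substitutions/site.
Under a molecular clock d = 2μt, so t = d/(2μ) = 0.046043 / (2 × 0.013) = 1.77 Myr.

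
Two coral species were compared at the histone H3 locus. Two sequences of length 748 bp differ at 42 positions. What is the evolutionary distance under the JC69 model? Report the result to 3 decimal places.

0.058

p = 42/748 ≈ 0.05615.
d = −(3/4) ln(1 − 4p/3) = −0.75 ln(1 − 0.074867) = −0.75 ln(0.925133)
  = −0.75 × (-0.077818) = 0.058364 substitutions/site.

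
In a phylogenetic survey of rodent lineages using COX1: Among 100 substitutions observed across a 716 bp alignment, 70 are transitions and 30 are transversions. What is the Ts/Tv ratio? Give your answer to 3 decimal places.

R = 70/30 = 2.333333… ≈ 2.333 (to 3 d.p.).

2.333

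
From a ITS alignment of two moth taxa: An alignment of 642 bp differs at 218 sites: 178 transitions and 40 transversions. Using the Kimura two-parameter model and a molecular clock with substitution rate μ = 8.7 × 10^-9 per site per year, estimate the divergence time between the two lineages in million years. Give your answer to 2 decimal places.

29.48

P = 178/642 ≈ 0.277259 and Q = 40/642 ≈ 0.062305.
Under the Kimura two-parameter model, d = −½ ln(1 − 2P − Q) − ¼ ln(1 − 2Q).
1 − 2P − Q = 0.383177, giving −½ ln(0.383177) = 0.479629.
1 − 2Q = 0.87539, giving −¼ ln(0.87539) = 0.033271.
d = 0.479629 + 0.033271 = 0.512900.
Under a molecular clock d = 2μt, so t = d/(2μ) = 0.512900 / (2 × 8.7 × 10^-9) = 29.48 million years.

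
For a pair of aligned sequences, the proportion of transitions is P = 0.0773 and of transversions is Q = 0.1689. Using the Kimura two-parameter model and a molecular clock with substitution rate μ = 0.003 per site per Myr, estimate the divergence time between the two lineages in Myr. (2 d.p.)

49.74

Under the Kimura two-parameter model, d = −½ ln(1 − 2P − Q) − ¼ ln(1 − 2Q).
1 − 2P − Q = 0.6765, giving −½ ln(0.6765) = 0.195411.
1 − 2Q = 0.6622, giving −¼ ln(0.6622) = 0.103047.
d = 0.195411 + 0.103047 = 0.298458.
Under a molecular clock d = 2μt, so t = d/(2μ) = 0.298458 / (2 × 0.003) = 49.74 Myr.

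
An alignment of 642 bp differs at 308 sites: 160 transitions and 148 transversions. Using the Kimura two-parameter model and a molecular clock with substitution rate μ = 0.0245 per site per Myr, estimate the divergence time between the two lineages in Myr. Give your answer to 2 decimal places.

P = 160/642 ≈ 0.249221 and Q = 148/642 ≈ 0.23053.
Under the Kimura two-parameter model, d = −½ ln(1 − 2P − Q) − ¼ ln(1 − 2Q).
1 − 2P − Q = 0.271028, giving −½ ln(0.271028) = 0.652767.
1 − 2Q = 0.53894, giving −¼ ln(0.53894) = 0.154538.
d = 0.652767 + 0.154538 = 0.807305.
Under a molecular clock d = 2μt, so t = d/(2μ) = 0.807305 / (2 × 0.0245) = 16.48 Myr.

16.48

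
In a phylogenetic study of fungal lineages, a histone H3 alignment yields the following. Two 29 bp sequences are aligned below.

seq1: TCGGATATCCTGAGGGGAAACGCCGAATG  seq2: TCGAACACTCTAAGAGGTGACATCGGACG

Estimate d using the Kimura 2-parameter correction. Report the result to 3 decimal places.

Of 29 sites, 11 differences are transitions and 1 are transversions, so P = 11/29 ≈ 0.37931 and Q = 1/29 ≈ 0.034483.
Under the Kimura two-parameter model, d = −½ ln(1 − 2P − Q) − ¼ ln(1 − 2Q).
1 − 2P − Q = 0.206897, giving −½ ln(0.206897) = 0.787767.
1 − 2Q = 0.931034, giving −¼ ln(0.931034) = 0.017865.
d = 0.787767 + 0.017865 = 0.805632.

0.806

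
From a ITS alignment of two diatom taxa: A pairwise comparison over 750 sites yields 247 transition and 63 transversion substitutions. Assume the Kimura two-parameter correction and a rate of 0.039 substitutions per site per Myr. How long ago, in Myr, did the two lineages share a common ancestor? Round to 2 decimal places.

P = 247/750 ≈ 0.329333 and Q = 63/750 = 0.084.
Under the Kimura two-parameter model, d = −½ ln(1 − 2P − Q) − ¼ ln(1 − 2Q).
1 − 2P − Q = 0.257334, giving −½ ln(0.257334) = 0.678690.
1 − 2Q = 0.832, giving −¼ ln(0.832) = 0.045981.
d = 0.678690 + 0.045981 = 0.724671.
Under a molecular clock d = 2μt, so t = d/(2μ) = 0.724671 / (2 × 0.039) = 9.29 Myr.

9.29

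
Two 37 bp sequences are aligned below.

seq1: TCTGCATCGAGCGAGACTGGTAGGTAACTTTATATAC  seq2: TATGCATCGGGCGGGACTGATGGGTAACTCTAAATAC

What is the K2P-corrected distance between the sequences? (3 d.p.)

0.225

Of 37 sites, 5 differences are transitions and 2 are transversions, so P = 5/37 ≈ 0.135135 and Q = 2/37 ≈ 0.054054.
Under the Kimura two-parameter model, d = −½ ln(1 − 2P − Q) − ¼ ln(1 − 2Q).
1 − 2P − Q = 0.675676, giving −½ ln(0.675676) = 0.196021.
1 − 2Q = 0.891892, giving −¼ ln(0.891892) = 0.028603.
d = 0.196021 + 0.028603 = 0.224624.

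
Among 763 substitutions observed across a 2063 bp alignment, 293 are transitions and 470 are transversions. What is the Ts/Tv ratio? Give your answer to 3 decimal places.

0.623

R = 293/470 = 0.623404… ≈ 0.623 (to 3 d.p.).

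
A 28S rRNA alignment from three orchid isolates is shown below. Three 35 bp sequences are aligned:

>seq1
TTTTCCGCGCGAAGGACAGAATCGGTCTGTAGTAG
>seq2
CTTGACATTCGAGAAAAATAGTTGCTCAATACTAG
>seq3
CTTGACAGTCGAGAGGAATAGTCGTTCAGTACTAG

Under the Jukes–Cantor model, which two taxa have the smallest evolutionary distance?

seq1–seq2: 17/35 differ, p = 0.486, d = 0.782.
seq1–seq3: 15/35 differ, p = 0.429, d = 0.635.
seq2–seq3: 6/35 differ, p = 0.171, d = 0.195.
The smallest distance is between seq2 and seq3.

seq2 and seq3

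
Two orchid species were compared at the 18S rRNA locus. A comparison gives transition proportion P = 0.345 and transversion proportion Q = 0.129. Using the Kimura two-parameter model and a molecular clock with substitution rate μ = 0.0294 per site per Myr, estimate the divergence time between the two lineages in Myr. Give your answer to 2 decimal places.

Under the Kimura two-parameter model, d = −½ ln(1 − 2P − Q) − ¼ ln(1 − 2Q).
1 − 2P − Q = 0.181, giving −½ ln(0.181) = 0.854629.
1 − 2Q = 0.742, giving −¼ ln(0.742) = 0.074602.
d = 0.854629 + 0.074602 = 0.929231.
Under a molecular clock d = 2μt, so t = d/(2μ) = 0.929231 / (2 × 0.0294) = 15.80 Myr.

15.80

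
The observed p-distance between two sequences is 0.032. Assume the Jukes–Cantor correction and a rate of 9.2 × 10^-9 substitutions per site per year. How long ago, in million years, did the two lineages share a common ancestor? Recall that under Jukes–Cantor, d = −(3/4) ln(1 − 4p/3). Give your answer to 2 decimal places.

d = −(3/4) ln(1 − 4p/3) = −0.75 ln(1 − 0.042667) = −0.75 ln(0.957333)
  = −0.75 × (-0.043604) = 0.032703 substitutions/site.
Under a molecular clock d = 2μt, so t = d/(2μ) = 0.032703 / (2 × 9.2 × 10^-9) = 1.78 million years.

1.78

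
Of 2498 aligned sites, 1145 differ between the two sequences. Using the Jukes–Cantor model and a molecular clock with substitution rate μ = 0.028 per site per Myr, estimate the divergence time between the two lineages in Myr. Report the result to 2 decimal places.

12.65

p = 1145/2498 ≈ 0.458367.
d = −(3/4) ln(1 − 4p/3) = −0.75 ln(1 − 0.611156) = −0.75 ln(0.388844)
  = −0.75 × (-0.944577) = 0.708433 substitutions/site.
Under a molecular clock d = 2μt, so t = d/(2μ) = 0.708433 / (2 × 0.028) = 12.65 Myr.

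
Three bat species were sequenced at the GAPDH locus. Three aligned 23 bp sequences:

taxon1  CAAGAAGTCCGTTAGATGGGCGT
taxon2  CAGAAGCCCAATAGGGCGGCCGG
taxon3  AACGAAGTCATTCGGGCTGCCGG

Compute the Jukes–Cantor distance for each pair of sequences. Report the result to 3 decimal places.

taxon1–taxon2: 13/23 sites differ → p ≈ 0.565217, d = −0.75 ln(1 − 0.753623) = 1.050669 ≈ 1.051.
taxon1–taxon3: 11/23 sites differ → p ≈ 0.478261, d = −0.75 ln(1 − 0.637681) = 0.761423 ≈ 0.761.
taxon2–taxon3: 9/23 sites differ → p ≈ 0.391304, d = −0.75 ln(1 − 0.521739) = 0.553199 ≈ 0.553.

d(taxon1,taxon2) = 1.051, d(taxon1,taxon3) = 0.761, d(taxon2,taxon3) = 0.553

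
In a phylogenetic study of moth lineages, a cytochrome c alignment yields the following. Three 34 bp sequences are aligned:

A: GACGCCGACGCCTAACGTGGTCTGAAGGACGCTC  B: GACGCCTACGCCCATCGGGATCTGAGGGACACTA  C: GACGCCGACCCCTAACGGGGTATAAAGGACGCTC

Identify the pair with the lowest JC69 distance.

A–B: 8/34 differ, p = 0.235, d = 0.282.
A–C: 4/34 differ, p = 0.118, d = 0.128.
B–C: 10/34 differ, p = 0.294, d = 0.373.
The smallest distance is between A and C.

A and C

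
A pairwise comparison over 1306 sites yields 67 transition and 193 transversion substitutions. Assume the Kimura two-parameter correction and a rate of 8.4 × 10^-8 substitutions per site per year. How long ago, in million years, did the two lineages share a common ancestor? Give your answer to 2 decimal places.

1.38

P = 67/1306 ≈ 0.051302 and Q = 193/1306 ≈ 0.147779.
Under the Kimura two-parameter model, d = −½ ln(1 − 2P − Q) − ¼ ln(1 − 2Q).
1 − 2P − Q = 0.749617, giving −½ ln(0.749617) = 0.144096.
1 − 2Q = 0.704442, giving −¼ ln(0.704442) = 0.087587.
d = 0.144096 + 0.087587 = 0.231683.
Under a molecular clock d = 2μt, so t = d/(2μ) = 0.231683 / (2 × 8.4 × 10^-8) = 1.38 million years.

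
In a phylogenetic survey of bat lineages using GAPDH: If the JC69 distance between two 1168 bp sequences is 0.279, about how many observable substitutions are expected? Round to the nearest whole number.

Invert JC69: p = (3/4)(1 − e^(−4d/3)) = 0.75 × (1 − e^(-0.372)) = 0.75 × (1 − 0.689354) = 0.232985.
Expected differing sites = pL ≈ 0.232985 × 1168 = 272.12648 ≈ 272.

272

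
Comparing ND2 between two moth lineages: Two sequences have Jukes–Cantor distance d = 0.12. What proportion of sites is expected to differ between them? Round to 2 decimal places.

0.11

p = (3/4)(1 − e^(−4d/3)) = 0.75 × (1 − e^(-0.16)) = 0.75 × (1 − 0.852144) = 0.110892.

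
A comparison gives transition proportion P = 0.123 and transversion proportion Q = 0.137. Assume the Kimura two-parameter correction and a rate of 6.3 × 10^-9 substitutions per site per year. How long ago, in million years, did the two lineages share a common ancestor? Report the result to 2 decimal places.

Under the Kimura two-parameter model, d = −½ ln(1 − 2P − Q) − ¼ ln(1 − 2Q).
1 − 2P − Q = 0.617, giving −½ ln(0.617) = 0.241443.
1 − 2Q = 0.726, giving −¼ ln(0.726) = 0.080051.
d = 0.241443 + 0.080051 = 0.321494.
Under a molecular clock d = 2μt, so t = d/(2μ) = 0.321494 / (2 × 6.3 × 10^-9) = 25.52 million years.

25.52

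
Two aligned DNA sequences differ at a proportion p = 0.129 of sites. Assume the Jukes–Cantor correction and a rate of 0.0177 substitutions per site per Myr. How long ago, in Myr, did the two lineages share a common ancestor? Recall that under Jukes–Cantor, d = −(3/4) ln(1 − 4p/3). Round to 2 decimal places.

4.00

d = −(3/4) ln(1 − 4p/3) = −0.75 ln(1 − 0.172) = −0.75 ln(0.828)
  = −0.75 × (-0.188742) = 0.141557 substitutions/site.
Under a molecular clock d = 2μt, so t = d/(2μ) = 0.141557 / (2 × 0.0177) = 4.00 Myr.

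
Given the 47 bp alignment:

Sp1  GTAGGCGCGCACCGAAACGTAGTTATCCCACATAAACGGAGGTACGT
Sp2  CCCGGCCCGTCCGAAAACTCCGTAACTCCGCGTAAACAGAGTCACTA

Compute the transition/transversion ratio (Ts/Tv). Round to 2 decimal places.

0.91

Transitions are A↔G and C↔T; transversions are all other mismatches.
Transitions: 10. Transversions: 11.
R = 10/11 = 0.909090… ≈ 0.91 (to 2 d.p.).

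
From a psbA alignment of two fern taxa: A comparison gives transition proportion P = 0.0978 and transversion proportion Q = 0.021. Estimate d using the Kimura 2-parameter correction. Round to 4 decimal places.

0.1328

Under the Kimura two-parameter model, d = −½ ln(1 − 2P − Q) − ¼ ln(1 − 2Q).
1 − 2P − Q = 0.7834, giving −½ ln(0.7834) = 0.122056.
1 − 2Q = 0.958, giving −¼ ln(0.958) = 0.010727.
d = 0.122056 + 0.010727 = 0.132783.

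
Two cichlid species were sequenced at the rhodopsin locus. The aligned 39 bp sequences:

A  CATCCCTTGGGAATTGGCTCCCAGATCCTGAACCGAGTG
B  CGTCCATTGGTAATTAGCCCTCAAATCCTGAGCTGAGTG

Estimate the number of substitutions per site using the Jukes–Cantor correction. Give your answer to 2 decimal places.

The sequences differ at 9 of 39 sites (2, 6, 11, 16, 19, 21, 24, 32, 34), so p = 9/39 ≈ 0.230769.
d = −(3/4) ln(1 − 4p/3) = −0.75 ln(1 − 0.307692) = −0.75 ln(0.692308)
  = −0.75 × (-0.367724) = 0.275793 substitutions/site.

0.28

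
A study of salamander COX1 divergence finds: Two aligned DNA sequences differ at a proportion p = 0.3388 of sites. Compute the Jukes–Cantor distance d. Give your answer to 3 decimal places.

d = −(3/4) ln(1 − 4p/3) = −0.75 ln(1 − 0.451733) = −0.75 ln(0.548267)
  = −0.75 × (-0.600993) = 0.450745 substitutions/site.

0.451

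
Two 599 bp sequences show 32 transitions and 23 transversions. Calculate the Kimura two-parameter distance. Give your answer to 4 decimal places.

P = 32/599 ≈ 0.053422 and Q = 23/599 ≈ 0.038397.
Under the Kimura two-parameter model, d = −½ ln(1 − 2P − Q) − ¼ ln(1 − 2Q).
1 − 2P − Q = 0.854759, giving −½ ln(0.854759) = 0.078468.
1 − 2Q = 0.923206, giving −¼ ln(0.923206) = 0.019976.
d = 0.078468 + 0.019976 = 0.098444.

0.0984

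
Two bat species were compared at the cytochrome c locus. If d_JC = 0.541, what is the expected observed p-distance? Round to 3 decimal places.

0.385

p = (3/4)(1 − e^(−4d/3)) = 0.75 × (1 − e^(-0.721333)) = 0.75 × (1 − 0.486104) = 0.385422.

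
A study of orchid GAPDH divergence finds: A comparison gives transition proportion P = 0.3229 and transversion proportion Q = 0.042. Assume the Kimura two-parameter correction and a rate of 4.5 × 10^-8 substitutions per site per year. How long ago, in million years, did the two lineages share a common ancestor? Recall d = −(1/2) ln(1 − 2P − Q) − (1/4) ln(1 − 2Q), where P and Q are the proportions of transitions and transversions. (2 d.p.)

6.71

Under the Kimura two-parameter model, d = −½ ln(1 − 2P − Q) − ¼ ln(1 − 2Q).
1 − 2P − Q = 0.3122, giving −½ ln(0.3122) = 0.582056.
1 − 2Q = 0.916, giving −¼ ln(0.916) = 0.021935.
d = 0.582056 + 0.021935 = 0.603991.
Under a molecular clock d = 2μt, so t = d/(2μ) = 0.603991 / (2 × 4.5 × 10^-8) = 6.71 million years.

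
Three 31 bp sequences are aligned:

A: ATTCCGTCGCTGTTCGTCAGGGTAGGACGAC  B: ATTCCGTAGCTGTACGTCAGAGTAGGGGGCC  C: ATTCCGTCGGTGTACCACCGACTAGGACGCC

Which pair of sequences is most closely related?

A–B: 6/31 differ, p = 0.194, d = 0.224.
A–C: 8/31 differ, p = 0.258, d = 0.316.
B–C: 8/31 differ, p = 0.258, d = 0.316.
The smallest distance is between A and B.

A and B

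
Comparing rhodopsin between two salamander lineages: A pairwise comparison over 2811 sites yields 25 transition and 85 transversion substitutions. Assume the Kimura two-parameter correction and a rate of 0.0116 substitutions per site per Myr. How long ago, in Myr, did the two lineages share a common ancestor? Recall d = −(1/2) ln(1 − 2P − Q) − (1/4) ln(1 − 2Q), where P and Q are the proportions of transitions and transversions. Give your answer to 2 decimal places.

P = 25/2811 ≈ 0.008894 and Q = 85/2811 ≈ 0.030238.
Under the Kimura two-parameter model, d = −½ ln(1 − 2P − Q) − ¼ ln(1 − 2Q).
1 − 2P − Q = 0.951974, giving −½ ln(0.951974) = 0.024609.
1 − 2Q = 0.939524, giving −¼ ln(0.939524) = 0.015595.
d = 0.024609 + 0.015595 = 0.040204.
Under a molecular clock d = 2μt, so t = d/(2μ) = 0.040204 / (2 × 0.0116) = 1.73 Myr.

1.73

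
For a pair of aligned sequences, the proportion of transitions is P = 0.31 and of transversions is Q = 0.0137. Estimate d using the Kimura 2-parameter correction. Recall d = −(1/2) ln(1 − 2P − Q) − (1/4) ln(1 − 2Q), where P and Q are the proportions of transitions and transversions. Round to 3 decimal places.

Under the Kimura two-parameter model, d = −½ ln(1 − 2P − Q) − ¼ ln(1 − 2Q).
1 − 2P − Q = 0.3663, giving −½ ln(0.3663) = 0.502151.
1 − 2Q = 0.9726, giving −¼ ln(0.9726) = 0.006946.
d = 0.502151 + 0.006946 = 0.509097.

0.509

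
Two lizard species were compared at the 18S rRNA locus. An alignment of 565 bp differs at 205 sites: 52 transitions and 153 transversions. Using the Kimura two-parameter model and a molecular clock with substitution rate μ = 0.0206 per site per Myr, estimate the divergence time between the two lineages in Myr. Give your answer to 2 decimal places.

12.10

P = 52/565 ≈ 0.092035 and Q = 153/565 ≈ 0.270796.
Under the Kimura two-parameter model, d = −½ ln(1 − 2P − Q) − ¼ ln(1 − 2Q).
1 − 2P − Q = 0.545134, giving −½ ln(0.545134) = 0.303362.
1 − 2Q = 0.458408, giving −¼ ln(0.458408) = 0.194999.
d = 0.303362 + 0.194999 = 0.498361.
Under a molecular clock d = 2μt, so t = d/(2μ) = 0.498361 / (2 × 0.0206) = 12.10 Myr.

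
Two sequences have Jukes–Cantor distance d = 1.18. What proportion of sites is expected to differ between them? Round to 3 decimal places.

p = (3/4)(1 − e^(−4d/3)) = 0.75 × (1 − e^(-1.573333)) = 0.75 × (1 − 0.207353) = 0.594485.

0.594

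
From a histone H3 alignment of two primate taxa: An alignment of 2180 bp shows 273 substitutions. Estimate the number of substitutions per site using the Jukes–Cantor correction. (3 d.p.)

p = 273/2180 ≈ 0.125229.
d = −(3/4) ln(1 − 4p/3) = −0.75 ln(1 − 0.166972) = −0.75 ln(0.833028)
  = −0.75 × (-0.182688) = 0.137016 substitutions/site.

0.137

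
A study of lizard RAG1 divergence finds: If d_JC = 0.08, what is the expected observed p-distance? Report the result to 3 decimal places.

0.076

p = (3/4)(1 − e^(−4d/3)) = 0.75 × (1 − e^(-0.106667)) = 0.75 × (1 − 0.898825) = 0.075881.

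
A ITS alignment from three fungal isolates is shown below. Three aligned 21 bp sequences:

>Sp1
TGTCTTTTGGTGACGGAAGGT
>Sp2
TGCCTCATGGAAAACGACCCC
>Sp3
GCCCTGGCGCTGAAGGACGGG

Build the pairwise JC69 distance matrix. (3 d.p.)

Sp1–Sp2: 11/21 sites differ → p ≈ 0.52381, d = −0.75 ln(1 − 0.698413) = 0.899023 ≈ 0.899.
Sp1–Sp3: 10/21 sites differ → p ≈ 0.47619, d = −0.75 ln(1 − 0.63492) = 0.755729 ≈ 0.756.
Sp2–Sp3: 12/21 sites differ → p ≈ 0.571429, d = −0.75 ln(1 − 0.761905) = 1.076314 ≈ 1.076.

d(Sp1,Sp2) = 0.899, d(Sp1,Sp3) = 0.756, d(Sp2,Sp3) = 1.076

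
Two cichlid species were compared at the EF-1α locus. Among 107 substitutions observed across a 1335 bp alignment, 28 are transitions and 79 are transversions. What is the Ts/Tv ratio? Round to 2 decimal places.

0.35

R = 28/79 = 0.354430… ≈ 0.35 (to 2 d.p.).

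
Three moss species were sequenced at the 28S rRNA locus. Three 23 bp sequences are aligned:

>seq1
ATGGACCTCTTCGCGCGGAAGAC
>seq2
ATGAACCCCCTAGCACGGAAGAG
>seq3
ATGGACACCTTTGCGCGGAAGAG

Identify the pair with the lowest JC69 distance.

seq1–seq2: 6/23 differ, p = 0.261, d = 0.321.
seq1–seq3: 4/23 differ, p = 0.174, d = 0.198.
seq2–seq3: 5/23 differ, p = 0.217, d = 0.257.
The smallest distance is between seq1 and seq3.

seq1 and seq3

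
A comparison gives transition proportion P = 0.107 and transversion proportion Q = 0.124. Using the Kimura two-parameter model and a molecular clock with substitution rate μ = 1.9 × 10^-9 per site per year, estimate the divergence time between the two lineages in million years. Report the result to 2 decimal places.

Under the Kimura two-parameter model, d = −½ ln(1 − 2P − Q) − ¼ ln(1 − 2Q).
1 − 2P − Q = 0.662, giving −½ ln(0.662) = 0.206245.
1 − 2Q = 0.752, giving −¼ ln(0.752) = 0.071255.
d = 0.206245 + 0.071255 = 0.277500.
Under a molecular clock d = 2μt, so t = d/(2μ) = 0.277500 / (2 × 1.9 × 10^-9) = 73.03 million years.

73.03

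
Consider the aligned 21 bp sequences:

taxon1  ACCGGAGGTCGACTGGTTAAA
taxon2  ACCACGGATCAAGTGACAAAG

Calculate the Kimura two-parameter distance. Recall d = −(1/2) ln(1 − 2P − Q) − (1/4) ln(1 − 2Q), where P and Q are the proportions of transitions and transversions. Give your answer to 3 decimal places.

0.913

Of 21 sites, 7 differences are transitions and 3 are transversions, so P = 7/21 ≈ 0.333333 and Q = 3/21 ≈ 0.142857.
Under the Kimura two-parameter model, d = −½ ln(1 − 2P − Q) − ¼ ln(1 − 2Q).
1 − 2P − Q = 0.190477, giving −½ ln(0.190477) = 0.829112.
1 − 2Q = 0.714286, giving −¼ ln(0.714286) = 0.084118.
d = 0.829112 + 0.084118 = 0.913230.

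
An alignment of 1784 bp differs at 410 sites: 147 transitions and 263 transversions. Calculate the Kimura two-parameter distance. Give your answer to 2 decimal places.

P = 147/1784 ≈ 0.082399 and Q = 263/1784 ≈ 0.147422.
Under the Kimura two-parameter model, d = −½ ln(1 − 2P − Q) − ¼ ln(1 − 2Q).
1 − 2P − Q = 0.68778, giving −½ ln(0.68778) = 0.187143.
1 − 2Q = 0.705156, giving −¼ ln(0.705156) = 0.087334.
d = 0.187143 + 0.087334 = 0.274477.

0.27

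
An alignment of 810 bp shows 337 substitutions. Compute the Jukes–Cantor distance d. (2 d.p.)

0.61

p = 337/810 ≈ 0.416049.
d = −(3/4) ln(1 − 4p/3) = −0.75 ln(1 − 0.554732) = −0.75 ln(0.445268)
  = −0.75 × (-0.809079) = 0.606809 substitutions/site.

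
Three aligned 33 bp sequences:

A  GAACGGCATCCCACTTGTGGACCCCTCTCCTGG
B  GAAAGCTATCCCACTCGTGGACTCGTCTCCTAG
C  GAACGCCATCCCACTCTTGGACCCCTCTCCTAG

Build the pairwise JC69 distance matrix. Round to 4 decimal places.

A–B: 7/33 sites differ → p ≈ 0.212121, d = −0.75 ln(1 − 0.282828) = 0.249330 ≈ 0.2493.
A–C: 4/33 sites differ → p ≈ 0.121212, d = −0.75 ln(1 − 0.161616) = 0.132209 ≈ 0.1322.
B–C: 5/33 sites differ → p ≈ 0.151515, d = −0.75 ln(1 − 0.20202) = 0.169254 ≈ 0.1693.

d(A,B) = 0.2493, d(A,C) = 0.1322, d(B,C) = 0.1693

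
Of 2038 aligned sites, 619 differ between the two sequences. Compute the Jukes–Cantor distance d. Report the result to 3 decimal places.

p = 619/2038 ≈ 0.303729.
d = −(3/4) ln(1 − 4p/3) = −0.75 ln(1 − 0.404972) = −0.75 ln(0.595028)
  = −0.75 × (-0.519147) = 0.389360 substitutions/site.

0.389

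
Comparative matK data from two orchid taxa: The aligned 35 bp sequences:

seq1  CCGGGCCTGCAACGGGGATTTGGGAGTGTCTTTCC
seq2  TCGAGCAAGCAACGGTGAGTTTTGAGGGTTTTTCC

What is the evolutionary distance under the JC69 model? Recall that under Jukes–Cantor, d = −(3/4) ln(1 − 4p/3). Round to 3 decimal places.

0.360

The sequences differ at 10 of 35 sites (1, 4, 7, 8, 16, 19, 22, 23, 27, 30), so p = 10/35 ≈ 0.285714.
d = −(3/4) ln(1 − 4p/3) = −0.75 ln(1 − 0.380952) = −0.75 ln(0.619048)
  = −0.75 × (-0.479572) = 0.359679 substitutions/site.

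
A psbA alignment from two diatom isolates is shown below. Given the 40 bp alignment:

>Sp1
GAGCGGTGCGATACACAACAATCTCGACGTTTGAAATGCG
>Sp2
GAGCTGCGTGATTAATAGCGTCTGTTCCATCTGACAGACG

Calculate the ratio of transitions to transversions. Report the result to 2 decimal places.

1.22

Transitions are A↔G and C↔T; transversions are all other mismatches.
Transitions: 11. Transversions: 9.
R = 11/9 = 1.222222… ≈ 1.22 (to 2 d.p.).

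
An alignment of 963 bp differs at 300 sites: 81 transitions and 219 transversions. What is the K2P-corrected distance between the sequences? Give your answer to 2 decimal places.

P = 81/963 ≈ 0.084112 and Q = 219/963 ≈ 0.227414.
Under the Kimura two-parameter model, d = −½ ln(1 − 2P − Q) − ¼ ln(1 − 2Q).
1 − 2P − Q = 0.604362, giving −½ ln(0.604362) = 0.251791.
1 − 2Q = 0.545172, giving −¼ ln(0.545172) = 0.151663.
d = 0.251791 + 0.151663 = 0.403454.

0.40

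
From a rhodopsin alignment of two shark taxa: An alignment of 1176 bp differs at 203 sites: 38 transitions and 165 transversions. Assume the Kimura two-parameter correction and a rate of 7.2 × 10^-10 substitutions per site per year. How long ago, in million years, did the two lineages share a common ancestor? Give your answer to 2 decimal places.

P = 38/1176 ≈ 0.032313 and Q = 165/1176 ≈ 0.140306.
Under the Kimura two-parameter model, d = −½ ln(1 − 2P − Q) − ¼ ln(1 − 2Q).
1 − 2P − Q = 0.795068, giving −½ ln(0.795068) = 0.114664.
1 − 2Q = 0.719388, giving −¼ ln(0.719388) = 0.082339.
d = 0.114664 + 0.082339 = 0.197003.
Under a molecular clock d = 2μt, so t = d/(2μ) = 0.197003 / (2 × 7.2 × 10^-10) = 136.81 million years.

136.81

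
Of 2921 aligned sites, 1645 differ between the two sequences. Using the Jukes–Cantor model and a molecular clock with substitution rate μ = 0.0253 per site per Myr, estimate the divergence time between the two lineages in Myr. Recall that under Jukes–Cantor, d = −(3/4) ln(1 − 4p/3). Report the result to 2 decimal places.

p = 1645/2921 ≈ 0.563163.
d = −(3/4) ln(1 − 4p/3) = −0.75 ln(1 − 0.750884) = −0.75 ln(0.249116)
  = −0.75 × (-1.389837) = 1.042378 substitutions/site.
Under a molecular clock d = 2μt, so t = d/(2μ) = 1.042378 / (2 × 0.0253) = 20.60 Myr.

20.60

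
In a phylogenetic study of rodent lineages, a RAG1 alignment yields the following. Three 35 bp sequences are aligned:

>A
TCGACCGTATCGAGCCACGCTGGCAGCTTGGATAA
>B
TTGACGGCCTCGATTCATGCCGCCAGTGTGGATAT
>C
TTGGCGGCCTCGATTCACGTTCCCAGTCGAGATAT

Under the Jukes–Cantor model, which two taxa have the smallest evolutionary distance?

A–B: 12/35 differ, p = 0.343, d = 0.458.
A–C: 15/35 differ, p = 0.429, d = 0.635.
B–C: 8/35 differ, p = 0.229, d = 0.273.
The smallest distance is between B and C.

B and C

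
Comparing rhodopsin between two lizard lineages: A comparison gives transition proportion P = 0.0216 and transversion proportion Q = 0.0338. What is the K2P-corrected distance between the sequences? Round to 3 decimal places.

Under the Kimura two-parameter model, d = −½ ln(1 − 2P − Q) − ¼ ln(1 − 2Q).
1 − 2P − Q = 0.923, giving −½ ln(0.923) = 0.040063.
1 − 2Q = 0.9324, giving −¼ ln(0.9324) = 0.017498.
d = 0.040063 + 0.017498 = 0.057561.

0.058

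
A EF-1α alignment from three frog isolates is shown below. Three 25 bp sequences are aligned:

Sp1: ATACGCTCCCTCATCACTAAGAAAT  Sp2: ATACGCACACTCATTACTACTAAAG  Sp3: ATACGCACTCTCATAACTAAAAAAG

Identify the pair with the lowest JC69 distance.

Sp2 and Sp3

Sp1–Sp2: 6/25 differ, p = 0.240, d = 0.289.
Sp1–Sp3: 5/25 differ, p = 0.200, d = 0.233.
Sp2–Sp3: 4/25 differ, p = 0.160, d = 0.180.
The smallest distance is between Sp2 and Sp3.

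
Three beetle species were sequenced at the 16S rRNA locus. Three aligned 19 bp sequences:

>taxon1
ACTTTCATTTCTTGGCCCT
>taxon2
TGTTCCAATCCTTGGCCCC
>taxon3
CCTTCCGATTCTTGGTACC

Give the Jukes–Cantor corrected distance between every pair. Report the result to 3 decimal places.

taxon1–taxon2: 6/19 sites differ → p ≈ 0.315789, d = −0.75 ln(1 − 0.421052) = 0.409907 ≈ 0.410.
taxon1–taxon3: 7/19 sites differ → p ≈ 0.368421, d = −0.75 ln(1 − 0.491228) = 0.506816 ≈ 0.507.
taxon2–taxon3: 6/19 sites differ → p ≈ 0.315789, d = −0.75 ln(1 − 0.421052) = 0.409907 ≈ 0.410.

d(taxon1,taxon2) = 0.410, d(taxon1,taxon3) = 0.507, d(taxon2,taxon3) = 0.410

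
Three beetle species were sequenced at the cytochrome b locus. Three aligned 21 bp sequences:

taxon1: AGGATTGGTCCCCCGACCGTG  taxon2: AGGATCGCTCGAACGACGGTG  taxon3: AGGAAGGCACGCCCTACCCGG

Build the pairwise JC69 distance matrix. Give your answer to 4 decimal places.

taxon1–taxon2: 6/21 sites differ → p ≈ 0.285714, d = −0.75 ln(1 − 0.380952) = 0.359679 ≈ 0.3597.
taxon1–taxon3: 8/21 sites differ → p ≈ 0.380952, d = −0.75 ln(1 − 0.507936) = 0.531860 ≈ 0.5319.
taxon2–taxon3: 9/21 sites differ → p ≈ 0.428571, d = −0.75 ln(1 − 0.571428) = 0.635472 ≈ 0.6355.

d(taxon1,taxon2) = 0.3597, d(taxon1,taxon3) = 0.5319, d(taxon2,taxon3) = 0.6355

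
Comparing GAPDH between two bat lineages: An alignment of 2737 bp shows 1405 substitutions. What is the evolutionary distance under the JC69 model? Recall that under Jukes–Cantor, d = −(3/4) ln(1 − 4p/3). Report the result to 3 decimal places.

p = 1405/2737 ≈ 0.513336.
d = −(3/4) ln(1 − 4p/3) = −0.75 ln(1 − 0.684448) = −0.75 ln(0.315552)
  = −0.75 × (-1.153432) = 0.865074 substitutions/site.

0.865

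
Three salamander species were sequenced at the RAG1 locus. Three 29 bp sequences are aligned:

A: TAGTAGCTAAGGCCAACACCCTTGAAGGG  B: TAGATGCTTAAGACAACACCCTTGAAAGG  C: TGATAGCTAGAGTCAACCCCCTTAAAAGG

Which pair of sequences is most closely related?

A and B

A–B: 6/29 differ, p = 0.207, d = 0.242.
A–C: 8/29 differ, p = 0.276, d = 0.344.
B–C: 9/29 differ, p = 0.310, d = 0.401.
The smallest distance is between A and B.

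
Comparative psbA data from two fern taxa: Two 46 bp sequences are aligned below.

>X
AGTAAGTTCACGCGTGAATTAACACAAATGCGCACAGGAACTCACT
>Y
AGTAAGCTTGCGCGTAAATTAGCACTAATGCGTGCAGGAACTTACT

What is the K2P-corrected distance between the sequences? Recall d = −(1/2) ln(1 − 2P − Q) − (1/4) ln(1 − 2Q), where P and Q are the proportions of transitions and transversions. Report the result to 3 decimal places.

Of 46 sites, 8 differences are transitions and 1 are transversions, so P = 8/46 ≈ 0.173913 and Q = 1/46 ≈ 0.021739.
Under the Kimura two-parameter model, d = −½ ln(1 − 2P − Q) − ¼ ln(1 − 2Q).
1 − 2P − Q = 0.630435, giving −½ ln(0.630435) = 0.230673.
1 − 2Q = 0.956522, giving −¼ ln(0.956522) = 0.011113.
d = 0.230673 + 0.011113 = 0.241786.

0.242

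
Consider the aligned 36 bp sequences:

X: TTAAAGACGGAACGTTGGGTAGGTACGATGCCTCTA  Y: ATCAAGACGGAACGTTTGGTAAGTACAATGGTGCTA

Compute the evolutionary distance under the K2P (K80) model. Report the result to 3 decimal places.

Of 36 sites, 3 differences are transitions and 5 are transversions, so P = 3/36 ≈ 0.083333 and Q = 5/36 ≈ 0.138889.
Under the Kimura two-parameter model, d = −½ ln(1 − 2P − Q) − ¼ ln(1 − 2Q).
1 − 2P − Q = 0.694445, giving −½ ln(0.694445) = 0.182321.
1 − 2Q = 0.722222, giving −¼ ln(0.722222) = 0.081356.
d = 0.182321 + 0.081356 = 0.263677.

0.264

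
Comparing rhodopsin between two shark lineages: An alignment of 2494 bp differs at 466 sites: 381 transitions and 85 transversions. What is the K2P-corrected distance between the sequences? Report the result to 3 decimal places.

0.225

P = 381/2494 ≈ 0.152767 and Q = 85/2494 ≈ 0.034082.
Under the Kimura two-parameter model, d = −½ ln(1 − 2P − Q) − ¼ ln(1 − 2Q).
1 − 2P − Q = 0.660384, giving −½ ln(0.660384) = 0.207467.
1 − 2Q = 0.931836, giving −¼ ln(0.931836) = 0.017650.
d = 0.207467 + 0.017650 = 0.225117.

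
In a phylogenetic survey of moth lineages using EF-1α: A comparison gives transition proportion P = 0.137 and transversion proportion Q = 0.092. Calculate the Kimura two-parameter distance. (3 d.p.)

Under the Kimura two-parameter model, d = −½ ln(1 − 2P − Q) − ¼ ln(1 − 2Q).
1 − 2P − Q = 0.634, giving −½ ln(0.634) = 0.227853.
1 − 2Q = 0.816, giving −¼ ln(0.816) = 0.050835.
d = 0.227853 + 0.050835 = 0.278688.

0.279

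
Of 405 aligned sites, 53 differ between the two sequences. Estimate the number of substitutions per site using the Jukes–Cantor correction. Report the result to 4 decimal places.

0.1438

p = 53/405 ≈ 0.130864.
d = −(3/4) ln(1 − 4p/3) = −0.75 ln(1 − 0.174485) = −0.75 ln(0.825515)
  = −0.75 × (-0.191748) = 0.143811 substitutions/site.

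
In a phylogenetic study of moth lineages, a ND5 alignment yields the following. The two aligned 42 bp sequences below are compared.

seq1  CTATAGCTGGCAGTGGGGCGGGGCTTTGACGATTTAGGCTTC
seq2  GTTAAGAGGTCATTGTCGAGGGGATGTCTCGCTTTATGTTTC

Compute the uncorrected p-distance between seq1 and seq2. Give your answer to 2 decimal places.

0.40

The sequences differ at 17 of 42 positions.
p = 17/42 = 0.404761… ≈ 0.40 (to 2 d.p.).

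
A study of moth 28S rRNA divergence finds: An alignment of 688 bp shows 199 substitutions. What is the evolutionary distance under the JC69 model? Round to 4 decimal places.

p = 199/688 ≈ 0.289244.
d = −(3/4) ln(1 − 4p/3) = −0.75 ln(1 − 0.385659) = −0.75 ln(0.614341)
  = −0.75 × (-0.487205) = 0.365404 substitutions/site.

0.3654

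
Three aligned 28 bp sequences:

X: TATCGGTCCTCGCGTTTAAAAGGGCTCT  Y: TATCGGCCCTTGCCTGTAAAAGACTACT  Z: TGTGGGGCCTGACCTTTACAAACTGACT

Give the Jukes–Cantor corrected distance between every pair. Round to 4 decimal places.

d(X,Y) = 0.3597, d(X,Z) = 0.6355, d(Y,Z) = 0.5565

X–Y: 8/28 sites differ → p ≈ 0.285714, d = −0.75 ln(1 − 0.380952) = 0.359679 ≈ 0.3597.
X–Z: 12/28 sites differ → p ≈ 0.428571, d = −0.75 ln(1 − 0.571428) = 0.635472 ≈ 0.6355.
Y–Z: 11/28 sites differ → p ≈ 0.392857, d = −0.75 ln(1 − 0.523809) = 0.556452 ≈ 0.5565.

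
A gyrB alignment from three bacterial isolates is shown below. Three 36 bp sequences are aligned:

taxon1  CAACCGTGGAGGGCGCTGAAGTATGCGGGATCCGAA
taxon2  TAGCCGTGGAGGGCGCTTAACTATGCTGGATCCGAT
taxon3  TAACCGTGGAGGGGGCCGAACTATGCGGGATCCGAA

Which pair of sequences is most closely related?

taxon1 and taxon3

taxon1–taxon2: 6/36 differ, p = 0.167, d = 0.188.
taxon1–taxon3: 4/36 differ, p = 0.111, d = 0.120.
taxon2–taxon3: 6/36 differ, p = 0.167, d = 0.188.
The smallest distance is between taxon1 and taxon3.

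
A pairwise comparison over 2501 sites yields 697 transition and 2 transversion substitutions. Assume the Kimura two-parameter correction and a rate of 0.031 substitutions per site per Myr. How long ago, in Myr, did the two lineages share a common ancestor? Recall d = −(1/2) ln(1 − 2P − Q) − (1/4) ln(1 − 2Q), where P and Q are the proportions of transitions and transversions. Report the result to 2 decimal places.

P = 697/2501 ≈ 0.278689 and Q = 2/2501 ≈ 0.0008.
Under the Kimura two-parameter model, d = −½ ln(1 − 2P − Q) − ¼ ln(1 − 2Q).
1 − 2P − Q = 0.441822, giving −½ ln(0.441822) = 0.408424.
1 − 2Q = 0.9984, giving −¼ ln(0.9984) = 0.000400.
d = 0.408424 + 0.000400 = 0.408824.
Under a molecular clock d = 2μt, so t = d/(2μ) = 0.408824 / (2 × 0.031) = 6.59 Myr.

6.59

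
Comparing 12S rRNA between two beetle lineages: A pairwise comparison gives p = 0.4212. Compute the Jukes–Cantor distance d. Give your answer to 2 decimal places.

d = −(3/4) ln(1 − 4p/3) = −0.75 ln(1 − 0.5616) = −0.75 ln(0.4384)
  = −0.75 × (-0.824624) = 0.618468 substitutions/site.

0.62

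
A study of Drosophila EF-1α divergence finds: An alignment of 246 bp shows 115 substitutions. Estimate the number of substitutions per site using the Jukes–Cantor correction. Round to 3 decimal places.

p = 115/246 ≈ 0.46748.
d = −(3/4) ln(1 − 4p/3) = −0.75 ln(1 − 0.623307) = −0.75 ln(0.376693)
  = −0.75 × (-0.976325) = 0.732244 substitutions/site.

0.732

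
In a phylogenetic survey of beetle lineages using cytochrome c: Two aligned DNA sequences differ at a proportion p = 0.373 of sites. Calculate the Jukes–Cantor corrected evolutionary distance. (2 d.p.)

0.52

d = −(3/4) ln(1 − 4p/3) = −0.75 ln(1 − 0.497333) = −0.75 ln(0.502667)
  = −0.75 × (-0.687827) = 0.515870 substitutions/site.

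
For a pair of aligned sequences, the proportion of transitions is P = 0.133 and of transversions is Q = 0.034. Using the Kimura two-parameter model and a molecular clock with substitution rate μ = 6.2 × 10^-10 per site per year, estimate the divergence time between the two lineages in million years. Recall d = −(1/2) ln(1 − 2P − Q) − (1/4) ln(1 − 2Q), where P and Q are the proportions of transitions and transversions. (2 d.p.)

Under the Kimura two-parameter model, d = −½ ln(1 − 2P − Q) − ¼ ln(1 − 2Q).
1 − 2P − Q = 0.7, giving −½ ln(0.7) = 0.178337.
1 − 2Q = 0.932, giving −¼ ln(0.932) = 0.017606.
d = 0.178337 + 0.017606 = 0.195943.
Under a molecular clock d = 2μt, so t = d/(2μ) = 0.195943 / (2 × 6.2 × 10^-10) = 158.02 million years.

158.02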